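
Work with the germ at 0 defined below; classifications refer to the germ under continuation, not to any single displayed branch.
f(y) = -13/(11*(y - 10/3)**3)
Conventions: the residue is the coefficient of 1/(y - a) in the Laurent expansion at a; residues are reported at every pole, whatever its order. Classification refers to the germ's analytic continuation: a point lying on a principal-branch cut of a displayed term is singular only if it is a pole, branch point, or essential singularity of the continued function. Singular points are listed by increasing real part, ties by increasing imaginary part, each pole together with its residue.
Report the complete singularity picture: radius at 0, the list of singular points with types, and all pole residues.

Denominator factor (y - 10/3)^3: pole of order 3 at 10/3, modulus 10/3.
The radius of convergence is the smallest modulus among the singular points: 10/3.
At the order-3 pole 10/3 set g(y) = (y - (10/3))^3*f(y) = -13/11.
Order-3 pole: residue = g''(a)/2; g''(10/3) = 0, so the residue is 0.

Radius of convergence at 0: 10/3.
At 10/3: a pole of order 3; residue 0.


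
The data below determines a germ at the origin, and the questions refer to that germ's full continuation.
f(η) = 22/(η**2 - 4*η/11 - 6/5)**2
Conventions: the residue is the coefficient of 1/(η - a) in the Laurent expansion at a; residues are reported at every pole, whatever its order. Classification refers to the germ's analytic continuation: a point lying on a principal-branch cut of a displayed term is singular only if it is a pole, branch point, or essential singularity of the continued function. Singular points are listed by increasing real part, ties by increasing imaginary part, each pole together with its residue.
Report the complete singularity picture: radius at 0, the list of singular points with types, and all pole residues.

Radius of convergence at 0: -2/11 + (1/55)*sqrt(3730).
At 2/11 - (1/55)*sqrt(3730): a pole of order 2; residue (73205/1113032)*sqrt(3730).
At 2/11 + (1/55)*sqrt(3730): a pole of order 2; residue -(73205/1113032)*sqrt(3730).

Denominator factor (η**2 - 4*η/11 - 6/5)^2: discriminant 2984/605, real irrational roots 2/11 + (1/55)*sqrt(3730) and 2/11 - (1/55)*sqrt(3730); poles of order 2, moduli 2/11 + (1/55)*sqrt(3730) and -2/11 + (1/55)*sqrt(3730).
The radius of convergence is the smallest modulus among the singular points: -2/11 + (1/55)*sqrt(3730).
The factor η**2 - 4*η/11 - 6/5 splits as (η - a)(η - a') with a = 2/11 - (1/55)*sqrt(3730), a' = 2/11 + (1/55)*sqrt(3730). At the order-2 pole a set g(η) = (η - a)^2*f(η) = [22] / (η - a')^2.
Order-2 pole: residue = g'(a); g'(2/11 - (1/55)*sqrt(3730)) = (73205/1113032)*sqrt(3730), so the residue is (73205/1113032)*sqrt(3730).
The factor η**2 - 4*η/11 - 6/5 splits as (η - a)(η - a') with a = 2/11 + (1/55)*sqrt(3730), a' = 2/11 - (1/55)*sqrt(3730). At the order-2 pole a set g(η) = (η - a)^2*f(η) = [22] / (η - a')^2.
Order-2 pole: residue = g'(a); g'(2/11 + (1/55)*sqrt(3730)) = -(73205/1113032)*sqrt(3730), so the residue is -(73205/1113032)*sqrt(3730).
List the singular points by increasing real part (a conjugate pair: the negative imaginary part first).


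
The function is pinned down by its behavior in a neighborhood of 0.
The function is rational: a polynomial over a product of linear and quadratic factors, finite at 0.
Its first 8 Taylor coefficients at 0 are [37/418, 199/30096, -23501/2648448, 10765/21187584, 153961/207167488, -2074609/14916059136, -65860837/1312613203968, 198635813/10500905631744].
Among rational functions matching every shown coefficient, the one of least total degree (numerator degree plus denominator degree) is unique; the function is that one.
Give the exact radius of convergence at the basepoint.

The radius of convergence is sqrt(11).

No rational of total degree below 3 reproduces all 8 coefficients; solving the [1/2] Pade equations on them gives f(δ) = (7*δ/36 + 37/38)/(δ**2 + 11*δ/8 + 11), whose expansion matches every shown term.
Denominator factor (δ**2 + 11*δ/8 + 11): discriminant -2695/64, complex-conjugate roots (-11/16) + ((7/16)*sqrt(55))*i and (-11/16) - ((7/16)*sqrt(55))*i; poles of order 1, moduli sqrt(11) and sqrt(11).
The radius of convergence is the smallest modulus among the singular points: sqrt(11).


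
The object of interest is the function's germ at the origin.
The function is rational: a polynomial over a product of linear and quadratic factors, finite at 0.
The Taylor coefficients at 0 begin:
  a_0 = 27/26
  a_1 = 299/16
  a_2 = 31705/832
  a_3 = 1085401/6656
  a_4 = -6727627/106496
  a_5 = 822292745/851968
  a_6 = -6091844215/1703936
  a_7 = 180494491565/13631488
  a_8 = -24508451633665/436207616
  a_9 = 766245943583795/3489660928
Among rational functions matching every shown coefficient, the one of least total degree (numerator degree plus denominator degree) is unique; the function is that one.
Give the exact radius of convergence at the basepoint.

No rational of total degree below 8 reproduces all 10 coefficients; solving the [1/7] Pade equations on them gives f(μ) = (34*μ/27 + 1/13)/((μ + 1/4)*(μ**2 - 5*μ/4 + 2/3)**3), whose expansion matches every shown term.
Denominator factor (μ + 1/4): pole of order 1 at -1/4, modulus 1/4.
Denominator factor (μ**2 - 5*μ/4 + 2/3)^3: discriminant -53/48, complex-conjugate roots (5/8) + ((1/24)*sqrt(159))*i and (5/8) - ((1/24)*sqrt(159))*i; poles of order 3, moduli (1/3)*sqrt(6) and (1/3)*sqrt(6).
The radius of convergence is the smallest modulus among the singular points: 1/4.

The radius of convergence is 1/4.


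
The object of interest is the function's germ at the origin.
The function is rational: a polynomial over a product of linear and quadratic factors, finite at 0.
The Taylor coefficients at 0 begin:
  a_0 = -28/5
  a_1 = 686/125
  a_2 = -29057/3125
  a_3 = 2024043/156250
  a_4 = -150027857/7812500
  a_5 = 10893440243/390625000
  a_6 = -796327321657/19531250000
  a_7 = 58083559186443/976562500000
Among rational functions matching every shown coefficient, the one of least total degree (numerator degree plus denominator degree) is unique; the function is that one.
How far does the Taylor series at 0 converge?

The radius of convergence is -7/10 + (1/70)*sqrt(9401).

No rational of total degree below 2 reproduces all 8 coefficients; solving the [0/2] Pade equations on them gives f(ω) = 8/(ω**2 - 7*ω/5 - 10/7), whose expansion matches every shown term.
Denominator factor (ω**2 - 7*ω/5 - 10/7): discriminant 1343/175, real irrational roots 7/10 + (1/70)*sqrt(9401) and 7/10 - (1/70)*sqrt(9401); poles of order 1, moduli 7/10 + (1/70)*sqrt(9401) and -7/10 + (1/70)*sqrt(9401).
The radius of convergence is the smallest modulus among the singular points: -7/10 + (1/70)*sqrt(9401).


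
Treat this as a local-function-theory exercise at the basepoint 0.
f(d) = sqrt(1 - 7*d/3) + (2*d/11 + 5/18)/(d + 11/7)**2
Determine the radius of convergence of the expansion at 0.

Denominator factor (d + 11/7)^2: pole of order 2 at -11/7, modulus 11/7.
Branch term (1)*sqrt(1 - d/(3/7)): its argument vanishes at d = 3/7, a square-root branch point, modulus 3/7.
The radius of convergence is the smallest modulus among the singular points: 3/7.

The radius of convergence is 3/7.


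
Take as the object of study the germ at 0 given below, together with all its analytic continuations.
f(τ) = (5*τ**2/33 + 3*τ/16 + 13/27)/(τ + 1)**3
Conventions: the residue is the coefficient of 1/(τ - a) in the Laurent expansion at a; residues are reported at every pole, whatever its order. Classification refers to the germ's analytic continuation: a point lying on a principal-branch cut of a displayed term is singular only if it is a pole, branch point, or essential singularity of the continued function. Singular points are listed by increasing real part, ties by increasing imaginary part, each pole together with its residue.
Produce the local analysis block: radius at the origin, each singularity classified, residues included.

Denominator factor (τ + 1)^3: pole of order 3 at -1, modulus 1.
The radius of convergence is the smallest modulus among the singular points: 1.
At the order-3 pole -1 set g(τ) = (τ - (-1))^3*f(τ) = 5*τ**2/33 + 3*τ/16 + 13/27.
Order-3 pole: residue = g''(a)/2; g''(-1) = 10/33, so the residue is 5/33.

Radius of convergence at 0: 1.
At -1: a pole of order 3; residue 5/33.


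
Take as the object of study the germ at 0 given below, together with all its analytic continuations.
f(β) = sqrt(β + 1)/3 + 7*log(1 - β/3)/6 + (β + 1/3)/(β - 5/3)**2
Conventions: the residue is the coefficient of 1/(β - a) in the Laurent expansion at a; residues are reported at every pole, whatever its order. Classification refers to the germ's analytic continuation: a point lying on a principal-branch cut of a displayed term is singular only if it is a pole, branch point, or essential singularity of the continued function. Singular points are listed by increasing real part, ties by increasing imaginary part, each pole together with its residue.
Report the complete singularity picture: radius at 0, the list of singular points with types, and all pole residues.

Denominator factor (β - 5/3)^2: pole of order 2 at 5/3, modulus 5/3.
Branch term (1/3)*sqrt(1 - β/(-1)): its argument vanishes at β = -1, a square-root branch point, modulus 1.
Branch term (7/6)*log(1 - β/(3)): its argument vanishes at β = 3, a logarithmic branch point, modulus 3.
The radius of convergence is the smallest modulus among the singular points: 1.
The branch terms are analytic at 5/3 and contribute nothing to the residue; only the rational part matters.
At the order-2 pole 5/3 set g(β) = (β - (5/3))^2*(rational part) = β + 1/3.
Order-2 pole: residue = g'(a); g'(5/3) = 1, so the residue is 1.
List the singular points by increasing real part (a conjugate pair: the negative imaginary part first).

Radius of convergence at 0: 1.
At -1: an algebraic (square-root) branch point.
At 5/3: a pole of order 2; residue 1.
At 3: a logarithmic branch point.


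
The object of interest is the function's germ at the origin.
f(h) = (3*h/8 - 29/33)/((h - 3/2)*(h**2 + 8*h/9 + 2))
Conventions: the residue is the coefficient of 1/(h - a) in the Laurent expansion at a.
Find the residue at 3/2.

At the order-1 pole 3/2 set g(h) = (h - (3/2))*f(h) = (3*h/8 - 29/33)/(h**2 + 8*h/9 + 2).
Simple pole: residue = g(a) at a = 3/2, which is -167/2948.

The residue is -167/2948.


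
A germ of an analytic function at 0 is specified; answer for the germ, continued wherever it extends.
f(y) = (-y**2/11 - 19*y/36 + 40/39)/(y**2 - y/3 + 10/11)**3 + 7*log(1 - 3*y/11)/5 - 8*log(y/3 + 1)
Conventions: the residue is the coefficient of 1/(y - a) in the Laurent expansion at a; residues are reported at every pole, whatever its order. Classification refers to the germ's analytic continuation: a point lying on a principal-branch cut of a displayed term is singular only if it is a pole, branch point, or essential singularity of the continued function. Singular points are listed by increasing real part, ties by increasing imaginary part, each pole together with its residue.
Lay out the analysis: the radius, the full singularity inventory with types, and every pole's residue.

Denominator factor (y**2 - y/3 + 10/11)^3: discriminant -349/99, complex-conjugate roots (1/6) + ((1/66)*sqrt(3839))*i and (1/6) - ((1/66)*sqrt(3839))*i; poles of order 3, moduli (1/11)*sqrt(110) and (1/11)*sqrt(110).
Branch term (7/5)*log(1 - y/(11/3)): its argument vanishes at y = 11/3, a logarithmic branch point, modulus 11/3.
Branch term (-8)*log(1 - y/(-3)): its argument vanishes at y = -3, a logarithmic branch point, modulus 3.
The radius of convergence is the smallest modulus among the singular points: (1/11)*sqrt(110).
The branch terms are analytic at (1/6) - ((1/66)*sqrt(3839))*i and contribute nothing to the residue; only the rational part matters.
The factor y**2 - y/3 + 10/11 splits as (y - a)(y - a') with a = (1/6) - ((1/66)*sqrt(3839))*i, a' = (1/6) + ((1/66)*sqrt(3839))*i. At the order-3 pole a set g(y) = (y - a)^3*(rational part) = [-y**2/11 - 19*y/36 + 40/39] / (y - a')^3.
Order-3 pole: residue = g''(a)/2; g''((1/6) - ((1/66)*sqrt(3839))*i) = ((8333847/1105222274)*sqrt(3839))*i, so the residue is ((8333847/2210444548)*sqrt(3839))*i.
The branch terms are analytic at (1/6) + ((1/66)*sqrt(3839))*i and contribute nothing to the residue; only the rational part matters.
The factor y**2 - y/3 + 10/11 splits as (y - a)(y - a') with a = (1/6) + ((1/66)*sqrt(3839))*i, a' = (1/6) - ((1/66)*sqrt(3839))*i. At the order-3 pole a set g(y) = (y - a)^3*(rational part) = [-y**2/11 - 19*y/36 + 40/39] / (y - a')^3.
Order-3 pole: residue = g''(a)/2; g''((1/6) + ((1/66)*sqrt(3839))*i) = -((8333847/1105222274)*sqrt(3839))*i, so the residue is -((8333847/2210444548)*sqrt(3839))*i.
List the singular points by increasing real part (a conjugate pair: the negative imaginary part first).

Radius of convergence at 0: (1/11)*sqrt(110).
At -3: a logarithmic branch point.
At (1/6) - ((1/66)*sqrt(3839))*i: a pole of order 3; residue ((8333847/2210444548)*sqrt(3839))*i.
At (1/6) + ((1/66)*sqrt(3839))*i: a pole of order 3; residue -((8333847/2210444548)*sqrt(3839))*i.
At 11/3: a logarithmic branch point.


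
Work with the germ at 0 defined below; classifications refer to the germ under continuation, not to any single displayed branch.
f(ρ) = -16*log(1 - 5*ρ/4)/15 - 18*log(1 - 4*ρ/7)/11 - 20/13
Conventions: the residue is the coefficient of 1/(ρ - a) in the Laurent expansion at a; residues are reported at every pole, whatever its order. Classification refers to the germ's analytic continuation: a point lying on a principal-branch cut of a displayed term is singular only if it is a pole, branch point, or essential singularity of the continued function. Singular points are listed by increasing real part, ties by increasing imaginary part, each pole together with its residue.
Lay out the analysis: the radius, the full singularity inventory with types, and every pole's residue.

Branch term (-16/15)*log(1 - ρ/(4/5)): its argument vanishes at ρ = 4/5, a logarithmic branch point, modulus 4/5.
Branch term (-18/11)*log(1 - ρ/(7/4)): its argument vanishes at ρ = 7/4, a logarithmic branch point, modulus 7/4.
The radius of convergence is the smallest modulus among the singular points: 4/5.
List the singular points by increasing real part (a conjugate pair: the negative imaginary part first).

Radius of convergence at 0: 4/5.
At 4/5: a logarithmic branch point.
At 7/4: a logarithmic branch point.


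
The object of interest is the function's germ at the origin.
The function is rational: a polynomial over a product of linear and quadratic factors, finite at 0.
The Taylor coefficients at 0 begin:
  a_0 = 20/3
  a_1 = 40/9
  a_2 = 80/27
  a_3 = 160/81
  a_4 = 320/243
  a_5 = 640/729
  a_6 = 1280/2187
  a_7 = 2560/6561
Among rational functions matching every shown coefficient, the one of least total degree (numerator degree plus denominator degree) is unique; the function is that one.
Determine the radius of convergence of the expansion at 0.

The radius of convergence is 3/2.

No rational of total degree below 1 reproduces all 8 coefficients; solving the [0/1] Pade equations on them gives f(d) = -10/(d - 3/2), whose expansion matches every shown term.
Denominator factor (d - 3/2): pole of order 1 at 3/2, modulus 3/2.
The radius of convergence is the smallest modulus among the singular points: 3/2.


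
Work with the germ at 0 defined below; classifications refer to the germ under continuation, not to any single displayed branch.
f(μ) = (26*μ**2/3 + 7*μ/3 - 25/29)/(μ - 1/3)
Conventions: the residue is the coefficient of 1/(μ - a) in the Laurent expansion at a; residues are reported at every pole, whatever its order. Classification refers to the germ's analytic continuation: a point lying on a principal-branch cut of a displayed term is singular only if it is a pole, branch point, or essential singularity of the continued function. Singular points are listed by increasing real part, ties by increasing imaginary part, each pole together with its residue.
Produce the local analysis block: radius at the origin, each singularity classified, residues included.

Denominator factor (μ - 1/3): pole of order 1 at 1/3, modulus 1/3.
The radius of convergence is the smallest modulus among the singular points: 1/3.
At the order-1 pole 1/3 set g(μ) = (μ - (1/3))*f(μ) = 26*μ**2/3 + 7*μ/3 - 25/29.
Simple pole: residue = g(a) at a = 1/3, which is 688/783.

Radius of convergence at 0: 1/3.
At 1/3: a pole of order 1; residue 688/783.


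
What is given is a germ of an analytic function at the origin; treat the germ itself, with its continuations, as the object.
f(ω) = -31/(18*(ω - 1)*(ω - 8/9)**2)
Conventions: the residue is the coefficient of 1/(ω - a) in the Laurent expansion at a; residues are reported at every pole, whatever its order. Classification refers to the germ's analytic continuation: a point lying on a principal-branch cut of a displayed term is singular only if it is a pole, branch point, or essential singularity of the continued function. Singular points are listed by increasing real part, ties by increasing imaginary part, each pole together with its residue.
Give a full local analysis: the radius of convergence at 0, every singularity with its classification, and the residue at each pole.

Radius of convergence at 0: 8/9.
At 8/9: a pole of order 2; residue 279/2.
At 1: a pole of order 1; residue -279/2.

Denominator factor (ω - 1): pole of order 1 at 1, modulus 1.
Denominator factor (ω - 8/9)^2: pole of order 2 at 8/9, modulus 8/9.
The radius of convergence is the smallest modulus among the singular points: 8/9.
At the order-2 pole 8/9 set g(ω) = (ω - (8/9))^2*f(ω) = -31/(18*(ω - 1)).
Order-2 pole: residue = g'(a); g'(8/9) = 279/2, so the residue is 279/2.
At the order-1 pole 1 set g(ω) = (ω - (1))*f(ω) = -31/(18*(ω - 8/9)**2).
Simple pole: residue = g(a) at a = 1, which is -279/2.
List the singular points by increasing real part (a conjugate pair: the negative imaginary part first).


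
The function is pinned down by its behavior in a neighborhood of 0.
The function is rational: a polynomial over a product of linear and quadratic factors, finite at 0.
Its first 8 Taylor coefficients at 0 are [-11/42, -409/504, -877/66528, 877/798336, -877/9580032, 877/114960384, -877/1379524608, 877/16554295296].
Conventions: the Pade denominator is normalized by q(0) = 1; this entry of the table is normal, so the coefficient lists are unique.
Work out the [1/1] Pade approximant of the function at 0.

Taylor coefficients needed (read off): a_0 = -11/42, a_1 = -409/504, a_2 = -877/66528.
Write the denominator as Q(η) = 1 + q1*η. Requiring Q*f - P = O(η^3) with deg P <= 1 kills the coefficients of η^2..η^2 in Q*f:
  η^2: a_2 + q1*a_1 = 0, i.e. -877/66528 + (-409/504)*q1 = 0.
Solving this linear system: q1 = -877/53988.
The numerator is Q*f truncated at degree 1: P0 = a_0 = -11/42; P1 = a_1 + q1*a_0 = -1981/2454.

The Pade approximant has numerator coefficients [-11/42, -1981/2454]; denominator coefficients [1, -877/53988].


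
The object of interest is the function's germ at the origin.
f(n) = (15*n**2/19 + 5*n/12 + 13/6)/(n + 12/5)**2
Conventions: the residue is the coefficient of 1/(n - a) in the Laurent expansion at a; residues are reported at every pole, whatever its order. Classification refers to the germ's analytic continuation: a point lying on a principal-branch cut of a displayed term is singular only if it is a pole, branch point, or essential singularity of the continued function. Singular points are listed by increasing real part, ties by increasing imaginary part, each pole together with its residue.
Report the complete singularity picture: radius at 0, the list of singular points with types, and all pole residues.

Denominator factor (n + 12/5)^2: pole of order 2 at -12/5, modulus 12/5.
The radius of convergence is the smallest modulus among the singular points: 12/5.
At the order-2 pole -12/5 set g(n) = (n - (-12/5))^2*f(n) = 15*n**2/19 + 5*n/12 + 13/6.
Order-2 pole: residue = g'(a); g'(-12/5) = -769/228, so the residue is -769/228.

Radius of convergence at 0: 12/5.
At -12/5: a pole of order 2; residue -769/228.


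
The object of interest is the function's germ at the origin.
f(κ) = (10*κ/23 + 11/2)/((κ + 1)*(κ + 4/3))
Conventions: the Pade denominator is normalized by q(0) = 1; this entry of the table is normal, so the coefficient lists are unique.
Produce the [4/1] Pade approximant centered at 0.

The Pade approximant has numerator coefficients [33/8, -83058675/33781112, 52682931/33781112, -29901123/33781112, 12814767/33781112]; denominator coefficients [1, 789371/734372].

Taylor coefficients needed (expand at 0): a_0 = 33/8, a_1 = -5073/736, a_2 = 26403/2944, a_3 = -123945/11776, a_4 = 550779/47104, a_5 = -2368113/188416.
Write the denominator as Q(κ) = 1 + q1*κ. Requiring Q*f - P = O(κ^6) with deg P <= 4 kills the coefficients of κ^5..κ^5 in Q*f:
  κ^5: a_5 + q1*a_4 = 0, i.e. -2368113/188416 + (550779/47104)*q1 = 0.
Solving this linear system: q1 = 789371/734372.
The numerator is Q*f truncated at degree 4: P0 = a_0 = 33/8; P1 = a_1 + q1*a_0 = -83058675/33781112; P2 = a_2 + q1*a_1 = 52682931/33781112; P3 = a_3 + q1*a_2 = -29901123/33781112; P4 = a_4 + q1*a_3 = 12814767/33781112.


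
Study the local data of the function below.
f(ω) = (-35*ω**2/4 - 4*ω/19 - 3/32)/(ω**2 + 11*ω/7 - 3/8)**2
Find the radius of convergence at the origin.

Denominator factor (ω**2 + 11*ω/7 - 3/8)^2: discriminant 389/98, real irrational roots -11/14 + (1/28)*sqrt(778) and -11/14 - (1/28)*sqrt(778); poles of order 2, moduli -11/14 + (1/28)*sqrt(778) and 11/14 + (1/28)*sqrt(778).
The radius of convergence is the smallest modulus among the singular points: -11/14 + (1/28)*sqrt(778).

The radius of convergence is -11/14 + (1/28)*sqrt(778).


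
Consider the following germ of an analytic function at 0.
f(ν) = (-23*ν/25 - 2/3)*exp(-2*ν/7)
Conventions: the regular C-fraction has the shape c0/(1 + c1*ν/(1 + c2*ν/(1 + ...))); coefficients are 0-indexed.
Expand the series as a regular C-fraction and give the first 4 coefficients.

The regular C-fraction coefficients are [-2/3, -383/350, 189989/134050, -60826700/1528081527].

Taylor coefficients (expand at 0): a_0 = -2/3, a_1 = -383/525, a_2 = 866/3675, a_3 = -2698/77175.
c0 = a_0 = -2/3. Peel one level at a time: if S = 1 + c*ν/S' with S'(0) = 1, then c is the ν-coefficient of S and S' = c*ν/(S - 1).
S_1 = c0/f = 1 + (-383/350)*ν + (189989/122500)*ν^2 + ...; c1 = -383/350.
S_2 = c1*ν/(S_1 - 1) = 1 + (189989/134050)*ν + (1216534/21563283)*ν^2 + ...; c2 = 189989/134050.
S_3 = c2*ν/(S_2 - 1) = 1 + (-60826700/1528081527)*ν + ...; c3 = -60826700/1528081527.


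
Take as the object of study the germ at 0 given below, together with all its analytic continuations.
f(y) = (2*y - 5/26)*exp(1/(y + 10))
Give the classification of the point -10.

The point is an essential singularity.

The exponent 1/(y - (-10)) has a pole at -10, so exp(1/(y - (-10))) takes every nonzero value near it: an essential singularity (not a pole of any order).


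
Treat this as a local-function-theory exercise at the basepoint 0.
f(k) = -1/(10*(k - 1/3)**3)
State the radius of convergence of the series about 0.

The radius of convergence is 1/3.

Denominator factor (k - 1/3)^3: pole of order 3 at 1/3, modulus 1/3.
The radius of convergence is the smallest modulus among the singular points: 1/3.


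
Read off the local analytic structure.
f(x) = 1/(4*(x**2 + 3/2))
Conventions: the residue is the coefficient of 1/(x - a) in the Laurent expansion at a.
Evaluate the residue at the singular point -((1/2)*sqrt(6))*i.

The residue is ((1/24)*sqrt(6))*i.

The factor x**2 + 3/2 splits as (x - a)(x - a') with a = -((1/2)*sqrt(6))*i, a' = ((1/2)*sqrt(6))*i. At the order-1 pole a set g(x) = (x - a)*f(x) = [1/4] / (x - a').
Simple pole: residue = g(a) at a = -((1/2)*sqrt(6))*i, which is ((1/24)*sqrt(6))*i.


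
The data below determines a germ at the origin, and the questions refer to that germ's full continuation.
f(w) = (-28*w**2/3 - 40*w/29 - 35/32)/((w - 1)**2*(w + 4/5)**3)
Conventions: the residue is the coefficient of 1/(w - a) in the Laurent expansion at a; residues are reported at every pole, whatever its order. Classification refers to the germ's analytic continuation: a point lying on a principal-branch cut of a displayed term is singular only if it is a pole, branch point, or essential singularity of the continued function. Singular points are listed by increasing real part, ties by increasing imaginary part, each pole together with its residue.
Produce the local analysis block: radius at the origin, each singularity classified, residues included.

Denominator factor (w + 4/5)^3: pole of order 3 at -4/5, modulus 4/5.
Denominator factor (w - 1)^2: pole of order 2 at 1, modulus 1.
The radius of convergence is the smallest modulus among the singular points: 4/5.
At the order-3 pole -4/5 set g(w) = (w - (-4/5))^3*f(w) = (-28*w**2/3 - 40*w/29 - 35/32)/(w - 1)**2.
Order-3 pole: residue = g''(a)/2; g''(-4/5) = 384875/3044304, so the residue is 384875/6088608.
At the order-2 pole 1 set g(w) = (w - (1))^2*f(w) = (-28*w**2/3 - 40*w/29 - 35/32)/(w + 4/5)**3.
Order-2 pole: residue = g'(a); g'(1) = -384875/6088608, so the residue is -384875/6088608.
List the singular points by increasing real part (a conjugate pair: the negative imaginary part first).

Radius of convergence at 0: 4/5.
At -4/5: a pole of order 3; residue 384875/6088608.
At 1: a pole of order 2; residue -384875/6088608.


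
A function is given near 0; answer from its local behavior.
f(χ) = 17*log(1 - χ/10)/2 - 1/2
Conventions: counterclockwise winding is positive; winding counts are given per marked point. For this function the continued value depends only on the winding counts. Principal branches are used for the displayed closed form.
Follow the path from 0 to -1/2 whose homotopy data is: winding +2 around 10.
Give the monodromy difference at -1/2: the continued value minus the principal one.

Continued minus principal equals (34)*pi*i.

The rational part is single-valued and drops out of the difference; each branch term changes only by its own monodromy.
(17/2)*log(1 - χ/(10)): each positive loop around 10 adds 2*pi*i to the log, so winding +2 contributes (17/2)*(2)*2*pi*i = (34)*pi*i.
Summing the contributions at χ = -1/2 gives (34)*pi*i.


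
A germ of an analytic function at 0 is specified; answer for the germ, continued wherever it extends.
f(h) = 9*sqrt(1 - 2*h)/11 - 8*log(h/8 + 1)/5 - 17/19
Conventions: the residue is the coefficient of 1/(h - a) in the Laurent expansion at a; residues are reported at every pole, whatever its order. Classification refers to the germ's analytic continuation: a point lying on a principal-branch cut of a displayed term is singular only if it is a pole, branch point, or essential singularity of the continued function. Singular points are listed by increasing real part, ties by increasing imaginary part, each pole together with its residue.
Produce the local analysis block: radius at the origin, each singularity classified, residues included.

Branch term (9/11)*sqrt(1 - h/(1/2)): its argument vanishes at h = 1/2, a square-root branch point, modulus 1/2.
Branch term (-8/5)*log(1 - h/(-8)): its argument vanishes at h = -8, a logarithmic branch point, modulus 8.
The radius of convergence is the smallest modulus among the singular points: 1/2.
List the singular points by increasing real part (a conjugate pair: the negative imaginary part first).

Radius of convergence at 0: 1/2.
At -8: a logarithmic branch point.
At 1/2: an algebraic (square-root) branch point.


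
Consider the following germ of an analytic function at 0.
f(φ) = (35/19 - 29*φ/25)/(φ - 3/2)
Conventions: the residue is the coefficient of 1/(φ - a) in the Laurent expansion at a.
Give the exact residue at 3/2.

At the order-1 pole 3/2 set g(φ) = (φ - (3/2))*f(φ) = 35/19 - 29*φ/25.
Simple pole: residue = g(a) at a = 3/2, which is 97/950.

The residue is 97/950.


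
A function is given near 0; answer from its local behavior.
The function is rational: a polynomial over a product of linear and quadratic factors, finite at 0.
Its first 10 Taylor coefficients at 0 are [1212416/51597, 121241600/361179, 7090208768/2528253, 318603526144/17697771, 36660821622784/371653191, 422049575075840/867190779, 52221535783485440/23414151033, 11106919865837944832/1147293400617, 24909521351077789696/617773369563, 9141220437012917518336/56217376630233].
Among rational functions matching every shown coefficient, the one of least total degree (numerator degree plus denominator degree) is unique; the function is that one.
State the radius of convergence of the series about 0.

No rational of total degree below 8 reproduces all 10 coefficients; solving the [0/8] Pade equations on them gives f(β) = 37/(39*(β - 7/8)**2*(β**2 - 3*β/2 + 3/8)**3), whose expansion matches every shown term.
Denominator factor (β**2 - 3*β/2 + 3/8)^3: discriminant 3/4, real irrational roots 3/4 + (1/4)*sqrt(3) and 3/4 - (1/4)*sqrt(3); poles of order 3, moduli 3/4 + (1/4)*sqrt(3) and 3/4 - (1/4)*sqrt(3).
Denominator factor (β - 7/8)^2: pole of order 2 at 7/8, modulus 7/8.
The radius of convergence is the smallest modulus among the singular points: 3/4 - (1/4)*sqrt(3).

The radius of convergence is 3/4 - (1/4)*sqrt(3).


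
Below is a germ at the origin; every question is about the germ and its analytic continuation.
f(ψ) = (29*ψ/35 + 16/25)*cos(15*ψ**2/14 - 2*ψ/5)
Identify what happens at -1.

There is no denominator, hence no pole anywhere.
The factor cos(15*ψ**2/14 - 2*ψ/5) is entire.
So the germ continues analytically to -1.

The point is a regular point.


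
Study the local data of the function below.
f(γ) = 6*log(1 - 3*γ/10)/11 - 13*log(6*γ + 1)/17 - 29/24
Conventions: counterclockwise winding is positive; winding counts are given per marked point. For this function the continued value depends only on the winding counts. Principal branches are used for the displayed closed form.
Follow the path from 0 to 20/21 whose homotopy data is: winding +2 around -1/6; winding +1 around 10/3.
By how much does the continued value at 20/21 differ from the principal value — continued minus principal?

Continued minus principal equals -(368/187)*pi*i.

The rational part is single-valued and drops out of the difference; each branch term changes only by its own monodromy.
(6/11)*log(1 - γ/(10/3)): each positive loop around 10/3 adds 2*pi*i to the log, so winding +1 contributes (6/11)*(1)*2*pi*i = (12/11)*pi*i.
(-13/17)*log(1 - γ/(-1/6)): each positive loop around -1/6 adds 2*pi*i to the log, so winding +2 contributes (-13/17)*(2)*2*pi*i = -(52/17)*pi*i.
Summing the contributions at γ = 20/21 gives -(368/187)*pi*i.


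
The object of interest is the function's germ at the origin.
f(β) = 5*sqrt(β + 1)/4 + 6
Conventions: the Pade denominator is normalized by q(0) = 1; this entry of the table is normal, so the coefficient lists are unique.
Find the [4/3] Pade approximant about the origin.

Taylor coefficients needed (expand at 0): a_0 = 29/4, a_1 = 5/8, a_2 = -5/32, a_3 = 5/64, a_4 = -25/512, a_5 = 35/1024, a_6 = -105/4096, a_7 = 165/8192.
Write the denominator as Q(β) = 1 + q1*β + q2*β^2 + q3*β^3. Requiring Q*f - P = O(β^8) with deg P <= 4 kills the coefficients of β^5..β^7 in Q*f:
  β^5: a_5 + q1*a_4 + q2*a_3 + q3*a_2 = 0, i.e. 35/1024 + (-25/512)*q1 + (5/64)*q2 + (-5/32)*q3 = 0.
  β^6: a_6 + q1*a_5 + q2*a_4 + q3*a_3 = 0, i.e. -105/4096 + (35/1024)*q1 + (-25/512)*q2 + (5/64)*q3 = 0.
  β^7: a_7 + q1*a_6 + q2*a_5 + q3*a_4 = 0, i.e. 165/8192 + (-105/4096)*q1 + (35/1024)*q2 + (-25/512)*q3 = 0.
Solving this linear system: q1 = 3/2, q2 = 5/8, q3 = 1/16.
The numerator is Q*f truncated at degree 4: P0 = a_0 = 29/4; P1 = a_1 + q1*a_0 = 23/2; P2 = a_2 + q1*a_1 + q2*a_0 = 85/16; P3 = a_3 + q1*a_2 + q2*a_1 + q3*a_0 = 11/16; P4 = a_4 + q1*a_3 + q2*a_2 + q3*a_1 = 5/512.

The Pade approximant has numerator coefficients [29/4, 23/2, 85/16, 11/16, 5/512]; denominator coefficients [1, 3/2, 5/8, 1/16].


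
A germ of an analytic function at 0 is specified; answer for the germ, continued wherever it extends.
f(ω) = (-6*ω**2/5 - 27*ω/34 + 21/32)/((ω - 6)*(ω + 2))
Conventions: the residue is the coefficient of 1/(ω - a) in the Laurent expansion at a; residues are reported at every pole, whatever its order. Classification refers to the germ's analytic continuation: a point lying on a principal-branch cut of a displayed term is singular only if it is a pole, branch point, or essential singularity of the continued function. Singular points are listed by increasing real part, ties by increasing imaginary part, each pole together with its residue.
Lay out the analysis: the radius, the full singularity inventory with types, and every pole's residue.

Radius of convergence at 0: 2.
At -2: a pole of order 1; residue 6951/21760.
At 6: a pole of order 1; residue -128679/21760.

Denominator factor (ω - 6): pole of order 1 at 6, modulus 6.
Denominator factor (ω + 2): pole of order 1 at -2, modulus 2.
The radius of convergence is the smallest modulus among the singular points: 2.
At the order-1 pole -2 set g(ω) = (ω - (-2))*f(ω) = (-6*ω**2/5 - 27*ω/34 + 21/32)/(ω - 6).
Simple pole: residue = g(a) at a = -2, which is 6951/21760.
At the order-1 pole 6 set g(ω) = (ω - (6))*f(ω) = (-6*ω**2/5 - 27*ω/34 + 21/32)/(ω + 2).
Simple pole: residue = g(a) at a = 6, which is -128679/21760.
List the singular points by increasing real part (a conjugate pair: the negative imaginary part first).


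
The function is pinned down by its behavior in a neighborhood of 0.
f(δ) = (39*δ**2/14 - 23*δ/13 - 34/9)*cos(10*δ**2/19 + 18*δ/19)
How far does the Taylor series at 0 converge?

The factor cos(10*δ**2/19 + 18*δ/19) is entire and contributes no finite singular point.
The polynomial part has no poles.
No finite singular points: the Taylor series at 0 converges everywhere.

The radius of convergence is infinite.


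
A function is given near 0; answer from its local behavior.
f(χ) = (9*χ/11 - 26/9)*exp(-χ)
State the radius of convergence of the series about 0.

The factor exp(-χ) is entire and contributes no finite singular point.
The polynomial part has no poles.
No finite singular points: the Taylor series at 0 converges everywhere.

The radius of convergence is infinite.


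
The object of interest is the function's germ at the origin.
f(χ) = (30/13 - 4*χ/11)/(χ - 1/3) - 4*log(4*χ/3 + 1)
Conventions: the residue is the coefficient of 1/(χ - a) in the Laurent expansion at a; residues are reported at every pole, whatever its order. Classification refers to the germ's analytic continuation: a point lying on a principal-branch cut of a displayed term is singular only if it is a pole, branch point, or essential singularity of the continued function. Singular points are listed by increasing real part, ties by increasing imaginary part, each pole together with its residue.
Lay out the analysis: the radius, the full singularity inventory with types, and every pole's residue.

Radius of convergence at 0: 1/3.
At -3/4: a logarithmic branch point.
At 1/3: a pole of order 1; residue 938/429.

Denominator factor (χ - 1/3): pole of order 1 at 1/3, modulus 1/3.
Branch term (-4)*log(1 - χ/(-3/4)): its argument vanishes at χ = -3/4, a logarithmic branch point, modulus 3/4.
The radius of convergence is the smallest modulus among the singular points: 1/3.
The branch term is analytic at 1/3 and contributes nothing to the residue; only the rational part matters.
At the order-1 pole 1/3 set g(χ) = (χ - (1/3))*(rational part) = 30/13 - 4*χ/11.
Simple pole: residue = g(a) at a = 1/3, which is 938/429.
List the singular points by increasing real part (a conjugate pair: the negative imaginary part first).


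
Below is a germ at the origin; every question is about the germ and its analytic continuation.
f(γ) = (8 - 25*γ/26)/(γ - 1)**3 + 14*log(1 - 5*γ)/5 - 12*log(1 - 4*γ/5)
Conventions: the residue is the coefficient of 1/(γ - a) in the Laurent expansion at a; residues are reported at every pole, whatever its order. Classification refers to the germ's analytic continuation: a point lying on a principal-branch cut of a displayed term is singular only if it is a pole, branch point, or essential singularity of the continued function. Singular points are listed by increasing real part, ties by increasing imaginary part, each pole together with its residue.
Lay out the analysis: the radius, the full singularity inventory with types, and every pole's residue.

Radius of convergence at 0: 1/5.
At 1/5: a logarithmic branch point.
At 1: a pole of order 3; residue 0.
At 5/4: a logarithmic branch point.

Denominator factor (γ - 1)^3: pole of order 3 at 1, modulus 1.
Branch term (-12)*log(1 - γ/(5/4)): its argument vanishes at γ = 5/4, a logarithmic branch point, modulus 5/4.
Branch term (14/5)*log(1 - γ/(1/5)): its argument vanishes at γ = 1/5, a logarithmic branch point, modulus 1/5.
The radius of convergence is the smallest modulus among the singular points: 1/5.
The branch terms are analytic at 1 and contribute nothing to the residue; only the rational part matters.
At the order-3 pole 1 set g(γ) = (γ - (1))^3*(rational part) = 8 - 25*γ/26.
Order-3 pole: residue = g''(a)/2; g''(1) = 0, so the residue is 0.
List the singular points by increasing real part (a conjugate pair: the negative imaginary part first).


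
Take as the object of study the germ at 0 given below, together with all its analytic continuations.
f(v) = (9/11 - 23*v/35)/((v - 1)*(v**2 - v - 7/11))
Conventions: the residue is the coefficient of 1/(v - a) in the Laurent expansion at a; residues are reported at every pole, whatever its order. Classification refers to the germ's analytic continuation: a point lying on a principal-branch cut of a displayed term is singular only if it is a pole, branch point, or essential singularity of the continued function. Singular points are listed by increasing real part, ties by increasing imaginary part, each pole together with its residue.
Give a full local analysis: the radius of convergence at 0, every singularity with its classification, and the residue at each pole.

Radius of convergence at 0: -1/2 + (1/22)*sqrt(429).
At 1/2 - (1/22)*sqrt(429): a pole of order 1; residue 31/245 + (2/147)*sqrt(429).
At 1: a pole of order 1; residue -62/245.
At 1/2 + (1/22)*sqrt(429): a pole of order 1; residue 31/245 - (2/147)*sqrt(429).

Denominator factor (v**2 - v - 7/11): discriminant 39/11, real irrational roots 1/2 + (1/22)*sqrt(429) and 1/2 - (1/22)*sqrt(429); poles of order 1, moduli 1/2 + (1/22)*sqrt(429) and -1/2 + (1/22)*sqrt(429).
Denominator factor (v - 1): pole of order 1 at 1, modulus 1.
The radius of convergence is the smallest modulus among the singular points: -1/2 + (1/22)*sqrt(429).
The factor v**2 - v - 7/11 splits as (v - a)(v - a') with a = 1/2 - (1/22)*sqrt(429), a' = 1/2 + (1/22)*sqrt(429). At the order-1 pole a set g(v) = (v - a)*f(v) = [(9/11 - 23*v/35)/(v - 1)] / (v - a').
Simple pole: residue = g(a) at a = 1/2 - (1/22)*sqrt(429), which is 31/245 + (2/147)*sqrt(429).
At the order-1 pole 1 set g(v) = (v - (1))*f(v) = (9/11 - 23*v/35)/(v**2 - v - 7/11).
Simple pole: residue = g(a) at a = 1, which is -62/245.
The factor v**2 - v - 7/11 splits as (v - a)(v - a') with a = 1/2 + (1/22)*sqrt(429), a' = 1/2 - (1/22)*sqrt(429). At the order-1 pole a set g(v) = (v - a)*f(v) = [(9/11 - 23*v/35)/(v - 1)] / (v - a').
Simple pole: residue = g(a) at a = 1/2 + (1/22)*sqrt(429), which is 31/245 - (2/147)*sqrt(429).
List the singular points by increasing real part (a conjugate pair: the negative imaginary part first).


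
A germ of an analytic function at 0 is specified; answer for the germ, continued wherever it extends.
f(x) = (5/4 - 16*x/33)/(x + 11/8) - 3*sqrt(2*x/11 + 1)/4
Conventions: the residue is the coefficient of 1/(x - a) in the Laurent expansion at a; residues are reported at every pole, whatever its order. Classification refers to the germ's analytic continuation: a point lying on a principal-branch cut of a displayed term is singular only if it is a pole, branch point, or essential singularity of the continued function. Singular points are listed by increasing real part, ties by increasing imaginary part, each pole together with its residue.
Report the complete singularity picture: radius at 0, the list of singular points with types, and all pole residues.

Radius of convergence at 0: 11/8.
At -11/2: an algebraic (square-root) branch point.
At -11/8: a pole of order 1; residue 23/12.

Denominator factor (x + 11/8): pole of order 1 at -11/8, modulus 11/8.
Branch term (-3/4)*sqrt(1 - x/(-11/2)): its argument vanishes at x = -11/2, a square-root branch point, modulus 11/2.
The radius of convergence is the smallest modulus among the singular points: 11/8.
The branch term is analytic at -11/8 and contributes nothing to the residue; only the rational part matters.
At the order-1 pole -11/8 set g(x) = (x - (-11/8))*(rational part) = 5/4 - 16*x/33.
Simple pole: residue = g(a) at a = -11/8, which is 23/12.
List the singular points by increasing real part (a conjugate pair: the negative imaginary part first).
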